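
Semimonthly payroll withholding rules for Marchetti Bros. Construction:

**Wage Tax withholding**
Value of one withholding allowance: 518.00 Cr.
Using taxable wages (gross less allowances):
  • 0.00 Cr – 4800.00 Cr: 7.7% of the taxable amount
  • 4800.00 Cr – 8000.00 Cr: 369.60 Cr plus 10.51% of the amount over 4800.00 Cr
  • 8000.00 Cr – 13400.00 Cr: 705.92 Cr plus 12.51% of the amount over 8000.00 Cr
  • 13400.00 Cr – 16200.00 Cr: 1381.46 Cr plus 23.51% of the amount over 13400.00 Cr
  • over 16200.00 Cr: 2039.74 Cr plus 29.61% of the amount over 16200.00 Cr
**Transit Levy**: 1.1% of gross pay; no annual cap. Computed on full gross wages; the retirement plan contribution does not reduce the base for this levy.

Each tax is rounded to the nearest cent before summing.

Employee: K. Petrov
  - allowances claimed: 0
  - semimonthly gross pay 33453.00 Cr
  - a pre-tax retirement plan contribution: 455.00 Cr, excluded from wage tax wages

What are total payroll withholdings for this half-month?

Wage Tax: taxable = 33453.00 Cr − 455.00 Cr = 32998.00 Cr
  2039.74 Cr + 29.61% × (32998.00 Cr − 16200.00 Cr) = 2039.74 Cr + 29.61% × 16798.00 Cr = 7013.63 Cr
Transit Levy: 1.1% × 33453.00 Cr = 367.98 Cr
Total: 7013.63 Cr + 367.98 Cr = 7381.61 Cr

7381.61 Cr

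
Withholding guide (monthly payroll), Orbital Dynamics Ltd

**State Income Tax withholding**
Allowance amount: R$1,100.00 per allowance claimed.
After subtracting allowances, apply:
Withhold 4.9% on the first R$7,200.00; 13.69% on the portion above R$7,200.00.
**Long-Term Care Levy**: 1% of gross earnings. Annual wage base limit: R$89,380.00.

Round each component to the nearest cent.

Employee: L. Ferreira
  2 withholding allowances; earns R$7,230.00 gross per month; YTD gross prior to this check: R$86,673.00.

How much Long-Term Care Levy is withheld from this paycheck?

Long-Term Care Levy: cap R$89,380.00 − YTD R$86,673.00 = R$2,707.00 subject; 1% × R$2,707.00 = R$27.07

R$27.07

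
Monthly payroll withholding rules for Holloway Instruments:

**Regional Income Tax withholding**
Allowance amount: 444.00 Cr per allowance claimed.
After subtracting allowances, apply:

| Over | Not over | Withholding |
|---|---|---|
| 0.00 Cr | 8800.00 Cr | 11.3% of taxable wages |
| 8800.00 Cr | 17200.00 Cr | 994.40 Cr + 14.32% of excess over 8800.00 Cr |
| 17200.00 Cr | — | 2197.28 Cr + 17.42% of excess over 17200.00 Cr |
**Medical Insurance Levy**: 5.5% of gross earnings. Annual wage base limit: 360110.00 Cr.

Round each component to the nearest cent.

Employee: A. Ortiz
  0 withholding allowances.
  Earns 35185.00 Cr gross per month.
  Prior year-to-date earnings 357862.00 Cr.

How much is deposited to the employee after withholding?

Regional Income Tax: taxable = 35185.00 Cr
  2197.28 Cr + 17.42% × (35185.00 Cr − 17200.00 Cr) = 2197.28 Cr + 17.42% × 17985.00 Cr = 5330.27 Cr
Medical Insurance Levy: cap 360110.00 Cr − YTD 357862.00 Cr = 2248.00 Cr subject; 5.5% × 2248.00 Cr = 123.64 Cr
Total withheld: 5330.27 Cr + 123.64 Cr = 5453.91 Cr
Net pay: 35185.00 Cr − 5453.91 Cr = 29731.09 Cr

29731.09 Cr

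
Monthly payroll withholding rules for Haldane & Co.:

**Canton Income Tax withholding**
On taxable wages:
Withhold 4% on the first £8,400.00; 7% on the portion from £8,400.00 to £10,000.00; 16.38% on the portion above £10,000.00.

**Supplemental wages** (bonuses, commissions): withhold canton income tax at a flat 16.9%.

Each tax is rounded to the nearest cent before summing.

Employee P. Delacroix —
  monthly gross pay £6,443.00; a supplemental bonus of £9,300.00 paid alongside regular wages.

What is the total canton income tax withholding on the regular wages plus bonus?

£1,829.42

Canton Income Tax: taxable = £6,443.00
  4% × £6,443.00 = £257.72
Supplemental (16.9% flat on bonus): 16.9% × £9,300.00 = £1,571.70
Total canton income tax: £257.72 + £1,571.70 = £1,829.42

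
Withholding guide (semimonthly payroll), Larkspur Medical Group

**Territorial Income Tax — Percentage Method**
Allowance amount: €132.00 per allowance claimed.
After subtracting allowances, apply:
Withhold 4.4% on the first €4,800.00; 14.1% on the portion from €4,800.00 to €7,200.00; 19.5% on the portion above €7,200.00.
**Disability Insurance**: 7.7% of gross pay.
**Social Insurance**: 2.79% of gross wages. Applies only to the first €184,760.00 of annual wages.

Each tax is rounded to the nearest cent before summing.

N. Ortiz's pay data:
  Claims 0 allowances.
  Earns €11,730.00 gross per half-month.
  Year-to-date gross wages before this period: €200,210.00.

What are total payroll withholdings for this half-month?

Territorial Income Tax: taxable = €11,730.00
  €549.60 + 19.5% × (€11,730.00 − €7,200.00) = €549.60 + 19.5% × €4,530.00 = €1,432.95
Disability Insurance: 7.7% × €11,730.00 = €903.21
Social Insurance: YTD €200,210.00 ≥ cap €184,760.00 → €0.00
Total: €1,432.95 + €903.21 + €0.00 = €2,336.16

€2,336.16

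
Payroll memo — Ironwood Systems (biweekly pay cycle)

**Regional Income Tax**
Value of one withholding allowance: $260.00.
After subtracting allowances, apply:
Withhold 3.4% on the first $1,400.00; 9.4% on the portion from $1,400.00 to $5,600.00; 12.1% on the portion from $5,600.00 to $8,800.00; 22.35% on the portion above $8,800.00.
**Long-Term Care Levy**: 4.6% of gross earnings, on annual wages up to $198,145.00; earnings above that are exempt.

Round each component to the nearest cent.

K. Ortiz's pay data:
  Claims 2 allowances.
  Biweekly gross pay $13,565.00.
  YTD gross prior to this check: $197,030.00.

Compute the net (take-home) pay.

Regional Income Tax: taxable = $13,565.00 − 2×$260.00 = $13,045.00
  $829.60 + 22.35% × ($13,045.00 − $8,800.00) = $829.60 + 22.35% × $4,245.00 = $1,778.36
Long-Term Care Levy: cap $198,145.00 − YTD $197,030.00 = $1,115.00 subject; 4.6% × $1,115.00 = $51.29
Total withheld: $1,778.36 + $51.29 = $1,829.65
Net pay: $13,565.00 − $1,829.65 = $11,735.35

$11,735.35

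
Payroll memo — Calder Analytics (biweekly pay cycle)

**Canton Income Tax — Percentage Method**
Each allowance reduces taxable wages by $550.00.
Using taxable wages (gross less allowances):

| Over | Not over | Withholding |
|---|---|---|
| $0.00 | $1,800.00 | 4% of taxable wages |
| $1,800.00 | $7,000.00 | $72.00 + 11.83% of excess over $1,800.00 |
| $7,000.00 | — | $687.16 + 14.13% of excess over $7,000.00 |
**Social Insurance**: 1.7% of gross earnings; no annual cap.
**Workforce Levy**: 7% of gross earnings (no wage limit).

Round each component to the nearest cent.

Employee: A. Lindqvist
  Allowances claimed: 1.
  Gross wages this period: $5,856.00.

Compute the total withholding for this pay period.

$996.23

Canton Income Tax: taxable = $5,856.00 − 1×$550.00 = $5,306.00
  $72.00 + 11.83% × ($5,306.00 − $1,800.00) = $72.00 + 11.83% × $3,506.00 = $486.76
Social Insurance: 1.7% × $5,856.00 = $99.55
Workforce Levy: 7% × $5,856.00 = $409.92
Total: $486.76 + $99.55 + $409.92 = $996.23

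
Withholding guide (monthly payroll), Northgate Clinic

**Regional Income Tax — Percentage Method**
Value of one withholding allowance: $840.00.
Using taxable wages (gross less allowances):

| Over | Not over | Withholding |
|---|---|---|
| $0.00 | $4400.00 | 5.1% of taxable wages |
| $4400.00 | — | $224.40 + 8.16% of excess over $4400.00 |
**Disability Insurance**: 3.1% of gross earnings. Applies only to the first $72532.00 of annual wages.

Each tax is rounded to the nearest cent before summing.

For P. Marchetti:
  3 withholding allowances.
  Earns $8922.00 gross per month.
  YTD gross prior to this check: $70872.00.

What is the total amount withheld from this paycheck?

$439.22

Regional Income Tax: taxable = $8922.00 − 3×$840.00 = $6402.00
  $224.40 + 8.16% × ($6402.00 − $4400.00) = $224.40 + 8.16% × $2002.00 = $387.76
Disability Insurance: cap $72532.00 − YTD $70872.00 = $1660.00 subject; 3.1% × $1660.00 = $51.46
Total: $387.76 + $51.46 = $439.22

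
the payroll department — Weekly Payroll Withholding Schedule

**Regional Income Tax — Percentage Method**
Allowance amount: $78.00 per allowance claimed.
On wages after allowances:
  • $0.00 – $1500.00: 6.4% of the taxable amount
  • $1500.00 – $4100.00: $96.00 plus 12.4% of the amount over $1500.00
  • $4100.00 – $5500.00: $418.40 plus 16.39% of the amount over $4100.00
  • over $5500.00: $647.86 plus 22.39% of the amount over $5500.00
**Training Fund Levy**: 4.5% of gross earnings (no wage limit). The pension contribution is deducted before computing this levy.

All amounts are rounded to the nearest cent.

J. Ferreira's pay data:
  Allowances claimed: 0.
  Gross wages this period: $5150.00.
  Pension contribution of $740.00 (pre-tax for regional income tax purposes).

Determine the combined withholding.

Regional Income Tax: taxable = $5150.00 − $740.00 = $4410.00
  $418.40 + 16.39% × ($4410.00 − $4100.00) = $418.40 + 16.39% × $310.00 = $469.21
Training Fund Levy: 4.5% × $4410.00 = $198.45
Total: $469.21 + $198.45 = $667.66

$667.66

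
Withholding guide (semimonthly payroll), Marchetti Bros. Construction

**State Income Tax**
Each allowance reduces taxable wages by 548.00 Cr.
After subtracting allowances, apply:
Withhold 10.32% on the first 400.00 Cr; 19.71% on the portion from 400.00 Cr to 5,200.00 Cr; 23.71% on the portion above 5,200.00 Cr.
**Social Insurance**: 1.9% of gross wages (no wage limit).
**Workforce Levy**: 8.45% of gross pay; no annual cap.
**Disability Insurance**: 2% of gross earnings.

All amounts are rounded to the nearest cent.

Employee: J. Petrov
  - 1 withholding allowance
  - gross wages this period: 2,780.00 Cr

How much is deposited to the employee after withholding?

2,034.30 Cr

State Income Tax: taxable = 2,780.00 Cr − 1×548.00 Cr = 2,232.00 Cr
  41.28 Cr + 19.71% × (2,232.00 Cr − 400.00 Cr) = 41.28 Cr + 19.71% × 1,832.00 Cr = 402.37 Cr
Social Insurance: 1.9% × 2,780.00 Cr = 52.82 Cr
Workforce Levy: 8.45% × 2,780.00 Cr = 234.91 Cr
Disability Insurance: 2% × 2,780.00 Cr = 55.60 Cr
Total withheld: 402.37 Cr + 52.82 Cr + 234.91 Cr + 55.60 Cr = 745.70 Cr
Net pay: 2,780.00 Cr − 745.70 Cr = 2,034.30 Cr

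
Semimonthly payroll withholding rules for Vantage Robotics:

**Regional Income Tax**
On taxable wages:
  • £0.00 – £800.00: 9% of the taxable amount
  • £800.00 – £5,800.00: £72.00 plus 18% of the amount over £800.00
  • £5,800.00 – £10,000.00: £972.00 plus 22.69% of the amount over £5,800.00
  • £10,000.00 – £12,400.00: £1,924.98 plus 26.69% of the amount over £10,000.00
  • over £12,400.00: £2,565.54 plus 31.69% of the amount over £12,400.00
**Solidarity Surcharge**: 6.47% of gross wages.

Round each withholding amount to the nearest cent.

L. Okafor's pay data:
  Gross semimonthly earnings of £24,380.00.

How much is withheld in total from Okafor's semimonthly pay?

£7,939.39

Regional Income Tax: taxable = £24,380.00
  £2,565.54 + 31.69% × (£24,380.00 − £12,400.00) = £2,565.54 + 31.69% × £11,980.00 = £6,362.00
Solidarity Surcharge: 6.47% × £24,380.00 = £1,577.39
Total: £6,362.00 + £1,577.39 = £7,939.39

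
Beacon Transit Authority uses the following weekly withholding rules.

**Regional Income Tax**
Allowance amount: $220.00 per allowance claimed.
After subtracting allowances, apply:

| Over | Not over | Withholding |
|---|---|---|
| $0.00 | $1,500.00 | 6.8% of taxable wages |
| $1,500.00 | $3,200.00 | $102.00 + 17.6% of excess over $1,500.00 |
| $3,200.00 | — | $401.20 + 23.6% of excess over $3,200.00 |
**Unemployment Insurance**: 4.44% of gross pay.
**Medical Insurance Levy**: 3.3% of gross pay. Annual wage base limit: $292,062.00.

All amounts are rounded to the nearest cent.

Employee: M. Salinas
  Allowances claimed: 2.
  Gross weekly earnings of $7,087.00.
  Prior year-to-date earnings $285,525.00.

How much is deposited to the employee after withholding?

$5,341.93

Regional Income Tax: taxable = $7,087.00 − 2×$220.00 = $6,647.00
  $401.20 + 23.6% × ($6,647.00 − $3,200.00) = $401.20 + 23.6% × $3,447.00 = $1,214.69
Unemployment Insurance: 4.44% × $7,087.00 = $314.66
Medical Insurance Levy: cap $292,062.00 − YTD $285,525.00 = $6,537.00 subject; 3.3% × $6,537.00 = $215.72
Total withheld: $1,214.69 + $314.66 + $215.72 = $1,745.07
Net pay: $7,087.00 − $1,745.07 = $5,341.93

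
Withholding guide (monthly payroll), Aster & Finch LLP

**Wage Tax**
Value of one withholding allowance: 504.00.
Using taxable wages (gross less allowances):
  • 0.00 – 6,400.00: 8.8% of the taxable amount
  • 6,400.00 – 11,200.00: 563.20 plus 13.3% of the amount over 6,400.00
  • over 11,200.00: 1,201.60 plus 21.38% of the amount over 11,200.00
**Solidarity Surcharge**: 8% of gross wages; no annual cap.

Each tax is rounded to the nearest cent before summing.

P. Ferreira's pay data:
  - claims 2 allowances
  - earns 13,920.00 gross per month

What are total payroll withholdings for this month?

Wage Tax: taxable = 13,920.00 − 2×504.00 = 12,912.00
  1,201.60 + 21.38% × (12,912.00 − 11,200.00) = 1,201.60 + 21.38% × 1,712.00 = 1,567.63
Solidarity Surcharge: 8% × 13,920.00 = 1,113.60
Total: 1,567.63 + 1,113.60 = 2,681.23

2,681.23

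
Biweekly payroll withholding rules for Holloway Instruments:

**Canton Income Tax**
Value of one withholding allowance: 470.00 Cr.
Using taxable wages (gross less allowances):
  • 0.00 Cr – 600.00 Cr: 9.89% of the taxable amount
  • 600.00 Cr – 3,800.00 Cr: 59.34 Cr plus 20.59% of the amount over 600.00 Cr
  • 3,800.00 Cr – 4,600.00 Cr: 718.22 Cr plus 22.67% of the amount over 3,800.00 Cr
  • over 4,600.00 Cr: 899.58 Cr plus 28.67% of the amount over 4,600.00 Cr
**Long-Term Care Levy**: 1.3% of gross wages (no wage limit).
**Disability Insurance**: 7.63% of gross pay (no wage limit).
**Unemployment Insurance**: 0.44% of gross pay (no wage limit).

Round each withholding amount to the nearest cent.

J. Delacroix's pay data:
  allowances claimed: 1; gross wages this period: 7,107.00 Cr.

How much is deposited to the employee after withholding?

4,957.49 Cr

Canton Income Tax: taxable = 7,107.00 Cr − 1×470.00 Cr = 6,637.00 Cr
  899.58 Cr + 28.67% × (6,637.00 Cr − 4,600.00 Cr) = 899.58 Cr + 28.67% × 2,037.00 Cr = 1,483.59 Cr
Long-Term Care Levy: 1.3% × 7,107.00 Cr = 92.39 Cr
Disability Insurance: 7.63% × 7,107.00 Cr = 542.26 Cr
Unemployment Insurance: 0.44% × 7,107.00 Cr = 31.27 Cr
Total withheld: 1,483.59 Cr + 92.39 Cr + 542.26 Cr + 31.27 Cr = 2,149.51 Cr
Net pay: 7,107.00 Cr − 2,149.51 Cr = 4,957.49 Cr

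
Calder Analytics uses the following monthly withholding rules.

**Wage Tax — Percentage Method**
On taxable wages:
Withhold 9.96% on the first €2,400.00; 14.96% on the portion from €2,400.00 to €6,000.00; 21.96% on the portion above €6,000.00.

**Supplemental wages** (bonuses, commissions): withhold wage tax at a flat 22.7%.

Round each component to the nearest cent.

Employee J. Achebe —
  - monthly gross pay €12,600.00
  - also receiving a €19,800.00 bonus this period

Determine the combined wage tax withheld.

Wage Tax: taxable = €12,600.00
  €777.60 + 21.96% × (€12,600.00 − €6,000.00) = €777.60 + 21.96% × €6,600.00 = €2,226.96
Supplemental (22.7% flat on bonus): 22.7% × €19,800.00 = €4,494.60
Total wage tax: €2,226.96 + €4,494.60 = €6,721.56

€6,721.56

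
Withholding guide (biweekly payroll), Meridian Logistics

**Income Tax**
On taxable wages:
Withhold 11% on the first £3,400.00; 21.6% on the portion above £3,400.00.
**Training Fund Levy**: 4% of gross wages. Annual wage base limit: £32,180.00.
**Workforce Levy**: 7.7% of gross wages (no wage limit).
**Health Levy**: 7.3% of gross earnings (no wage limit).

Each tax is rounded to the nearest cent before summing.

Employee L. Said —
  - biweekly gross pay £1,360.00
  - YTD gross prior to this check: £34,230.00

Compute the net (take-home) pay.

£1,006.40

Income Tax: taxable = £1,360.00
  11% × £1,360.00 = £149.60
Training Fund Levy: YTD £34,230.00 ≥ cap £32,180.00 → £0.00
Workforce Levy: 7.7% × £1,360.00 = £104.72
Health Levy: 7.3% × £1,360.00 = £99.28
Total withheld: £149.60 + £0.00 + £104.72 + £99.28 = £353.60
Net pay: £1,360.00 − £353.60 = £1,006.40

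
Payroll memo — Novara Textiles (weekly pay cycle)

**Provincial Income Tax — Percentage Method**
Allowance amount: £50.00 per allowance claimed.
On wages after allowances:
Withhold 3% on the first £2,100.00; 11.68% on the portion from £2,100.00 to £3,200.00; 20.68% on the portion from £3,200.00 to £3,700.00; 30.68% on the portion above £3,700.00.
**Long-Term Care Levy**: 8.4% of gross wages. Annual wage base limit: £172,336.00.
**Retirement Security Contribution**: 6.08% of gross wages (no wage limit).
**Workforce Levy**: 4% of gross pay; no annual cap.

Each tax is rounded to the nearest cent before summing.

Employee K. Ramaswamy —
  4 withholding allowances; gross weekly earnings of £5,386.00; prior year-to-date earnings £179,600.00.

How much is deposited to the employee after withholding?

Provincial Income Tax: taxable = £5,386.00 − 4×£50.00 = £5,186.00
  £294.88 + 30.68% × (£5,186.00 − £3,700.00) = £294.88 + 30.68% × £1,486.00 = £750.78
Long-Term Care Levy: YTD £179,600.00 ≥ cap £172,336.00 → £0.00
Retirement Security Contribution: 6.08% × £5,386.00 = £327.47
Workforce Levy: 4% × £5,386.00 = £215.44
Total withheld: £750.78 + £0.00 + £327.47 + £215.44 = £1,293.69
Net pay: £5,386.00 − £1,293.69 = £4,092.31

£4,092.31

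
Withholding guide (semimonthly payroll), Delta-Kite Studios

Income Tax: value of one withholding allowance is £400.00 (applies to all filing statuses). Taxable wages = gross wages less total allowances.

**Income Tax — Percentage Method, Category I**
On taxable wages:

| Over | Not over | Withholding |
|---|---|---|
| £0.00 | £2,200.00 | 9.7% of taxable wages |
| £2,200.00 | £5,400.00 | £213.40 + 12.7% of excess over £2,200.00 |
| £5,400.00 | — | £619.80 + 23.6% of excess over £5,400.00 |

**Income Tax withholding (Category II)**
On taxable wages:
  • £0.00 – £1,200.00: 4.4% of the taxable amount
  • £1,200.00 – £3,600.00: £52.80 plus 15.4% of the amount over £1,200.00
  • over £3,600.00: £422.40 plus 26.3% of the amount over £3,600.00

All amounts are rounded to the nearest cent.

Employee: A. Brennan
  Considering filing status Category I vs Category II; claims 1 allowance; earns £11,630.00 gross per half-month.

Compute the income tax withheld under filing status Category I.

£1,995.68

Income Tax (Category I): taxable = £11,630.00 − 1×£400.00 = £11,230.00
  £619.80 + 23.6% × (£11,230.00 − £5,400.00) = £619.80 + 23.6% × £5,830.00 = £1,995.68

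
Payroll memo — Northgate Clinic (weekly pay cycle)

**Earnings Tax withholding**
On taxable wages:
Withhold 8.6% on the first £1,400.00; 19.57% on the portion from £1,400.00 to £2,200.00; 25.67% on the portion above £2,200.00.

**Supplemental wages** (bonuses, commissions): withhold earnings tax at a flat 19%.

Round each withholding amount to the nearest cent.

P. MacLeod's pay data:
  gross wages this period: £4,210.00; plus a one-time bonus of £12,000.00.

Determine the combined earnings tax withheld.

Earnings Tax: taxable = £4,210.00
  £276.96 + 25.67% × (£4,210.00 − £2,200.00) = £276.96 + 25.67% × £2,010.00 = £792.93
Supplemental (19% flat on bonus): 19% × £12,000.00 = £2,280.00
Total earnings tax: £792.93 + £2,280.00 = £3,072.93

£3,072.93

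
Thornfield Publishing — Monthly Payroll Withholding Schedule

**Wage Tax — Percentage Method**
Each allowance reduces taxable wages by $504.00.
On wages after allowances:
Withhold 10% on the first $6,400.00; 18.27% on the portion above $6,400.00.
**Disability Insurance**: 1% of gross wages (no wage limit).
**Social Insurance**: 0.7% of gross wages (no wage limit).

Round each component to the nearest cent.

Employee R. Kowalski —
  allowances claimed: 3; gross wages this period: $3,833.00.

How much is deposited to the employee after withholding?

$3,535.74

Wage Tax: taxable = $3,833.00 − 3×$504.00 = $2,321.00
  10% × $2,321.00 = $232.10
Disability Insurance: 1% × $3,833.00 = $38.33
Social Insurance: 0.7% × $3,833.00 = $26.83
Total withheld: $232.10 + $38.33 + $26.83 = $297.26
Net pay: $3,833.00 − $297.26 = $3,535.74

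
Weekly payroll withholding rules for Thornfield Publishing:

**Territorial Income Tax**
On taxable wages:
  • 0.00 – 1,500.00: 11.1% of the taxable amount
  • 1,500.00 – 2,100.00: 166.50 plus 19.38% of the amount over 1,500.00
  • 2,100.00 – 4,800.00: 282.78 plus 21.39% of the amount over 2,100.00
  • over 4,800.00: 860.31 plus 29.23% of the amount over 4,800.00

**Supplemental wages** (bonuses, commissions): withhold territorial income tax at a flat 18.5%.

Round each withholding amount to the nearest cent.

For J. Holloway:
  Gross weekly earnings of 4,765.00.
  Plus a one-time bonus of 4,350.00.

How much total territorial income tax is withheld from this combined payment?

Territorial Income Tax: taxable = 4,765.00
  282.78 + 21.39% × (4,765.00 − 2,100.00) = 282.78 + 21.39% × 2,665.00 = 852.82
Supplemental (18.5% flat on bonus): 18.5% × 4,350.00 = 804.75
Total territorial income tax: 852.82 + 804.75 = 1,657.57

1,657.57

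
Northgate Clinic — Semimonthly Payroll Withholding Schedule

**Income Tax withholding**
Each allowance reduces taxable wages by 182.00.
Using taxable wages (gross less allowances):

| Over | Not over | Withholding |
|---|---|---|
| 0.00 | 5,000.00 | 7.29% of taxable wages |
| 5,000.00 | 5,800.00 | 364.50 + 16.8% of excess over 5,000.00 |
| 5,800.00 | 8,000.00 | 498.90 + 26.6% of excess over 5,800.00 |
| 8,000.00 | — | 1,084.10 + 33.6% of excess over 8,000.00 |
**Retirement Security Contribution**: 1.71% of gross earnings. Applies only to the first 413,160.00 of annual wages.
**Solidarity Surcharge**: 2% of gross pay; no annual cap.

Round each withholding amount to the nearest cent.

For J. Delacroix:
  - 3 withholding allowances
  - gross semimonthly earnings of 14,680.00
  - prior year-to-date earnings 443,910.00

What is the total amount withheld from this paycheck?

Income Tax: taxable = 14,680.00 − 3×182.00 = 14,134.00
  1,084.10 + 33.6% × (14,134.00 − 8,000.00) = 1,084.10 + 33.6% × 6,134.00 = 3,145.12
Retirement Security Contribution: YTD 443,910.00 ≥ cap 413,160.00 → 0.00
Solidarity Surcharge: 2% × 14,680.00 = 293.60
Total: 3,145.12 + 0.00 + 293.60 = 3,438.72

3,438.72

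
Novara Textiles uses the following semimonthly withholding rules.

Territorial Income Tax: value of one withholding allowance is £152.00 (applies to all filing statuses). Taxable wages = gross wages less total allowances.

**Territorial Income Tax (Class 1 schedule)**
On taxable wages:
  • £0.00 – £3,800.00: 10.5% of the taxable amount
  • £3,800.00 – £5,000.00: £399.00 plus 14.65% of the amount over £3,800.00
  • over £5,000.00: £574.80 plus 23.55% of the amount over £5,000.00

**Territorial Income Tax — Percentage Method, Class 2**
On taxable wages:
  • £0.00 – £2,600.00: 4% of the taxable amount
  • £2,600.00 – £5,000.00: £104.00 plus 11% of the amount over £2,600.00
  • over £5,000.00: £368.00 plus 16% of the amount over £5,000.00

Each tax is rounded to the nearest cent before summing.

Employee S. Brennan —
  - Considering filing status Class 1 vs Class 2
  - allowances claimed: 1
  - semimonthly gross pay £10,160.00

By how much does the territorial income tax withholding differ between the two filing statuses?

Territorial Income Tax (Class 1): taxable = £10,160.00 − 1×£152.00 = £10,008.00
  £574.80 + 23.55% × (£10,008.00 − £5,000.00) = £574.80 + 23.55% × £5,008.00 = £1,754.18
Territorial Income Tax (Class 2): taxable = £10,160.00 − 1×£152.00 = £10,008.00
  £368.00 + 16% × (£10,008.00 − £5,000.00) = £368.00 + 16% × £5,008.00 = £1,169.28
Difference: |£1,754.18 − £1,169.28| = £584.90 (higher under Class 1)

£584.90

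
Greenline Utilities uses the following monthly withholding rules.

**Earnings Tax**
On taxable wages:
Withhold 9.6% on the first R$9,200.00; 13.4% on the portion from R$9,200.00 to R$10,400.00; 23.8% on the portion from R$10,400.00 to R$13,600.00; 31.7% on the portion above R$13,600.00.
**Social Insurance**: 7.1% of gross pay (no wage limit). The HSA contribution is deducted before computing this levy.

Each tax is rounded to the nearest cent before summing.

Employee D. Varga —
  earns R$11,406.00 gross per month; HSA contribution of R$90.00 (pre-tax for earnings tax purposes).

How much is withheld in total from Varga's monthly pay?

R$2,065.45

Earnings Tax: taxable = R$11,406.00 − R$90.00 = R$11,316.00
  R$1,044.00 + 23.8% × (R$11,316.00 − R$10,400.00) = R$1,044.00 + 23.8% × R$916.00 = R$1,262.01
Social Insurance: 7.1% × R$11,316.00 = R$803.44
Total: R$1,262.01 + R$803.44 = R$2,065.45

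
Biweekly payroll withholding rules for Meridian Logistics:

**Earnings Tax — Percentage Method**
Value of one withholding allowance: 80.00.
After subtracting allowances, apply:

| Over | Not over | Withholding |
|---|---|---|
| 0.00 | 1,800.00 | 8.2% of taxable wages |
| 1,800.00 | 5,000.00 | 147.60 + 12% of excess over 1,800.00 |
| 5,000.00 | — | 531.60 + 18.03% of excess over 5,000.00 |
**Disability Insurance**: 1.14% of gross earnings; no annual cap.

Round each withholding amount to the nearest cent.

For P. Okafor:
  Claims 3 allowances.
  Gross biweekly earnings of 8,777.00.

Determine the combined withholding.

1,269.38

Earnings Tax: taxable = 8,777.00 − 3×80.00 = 8,537.00
  531.60 + 18.03% × (8,537.00 − 5,000.00) = 531.60 + 18.03% × 3,537.00 = 1,169.32
Disability Insurance: 1.14% × 8,777.00 = 100.06
Total: 1,169.32 + 100.06 = 1,269.38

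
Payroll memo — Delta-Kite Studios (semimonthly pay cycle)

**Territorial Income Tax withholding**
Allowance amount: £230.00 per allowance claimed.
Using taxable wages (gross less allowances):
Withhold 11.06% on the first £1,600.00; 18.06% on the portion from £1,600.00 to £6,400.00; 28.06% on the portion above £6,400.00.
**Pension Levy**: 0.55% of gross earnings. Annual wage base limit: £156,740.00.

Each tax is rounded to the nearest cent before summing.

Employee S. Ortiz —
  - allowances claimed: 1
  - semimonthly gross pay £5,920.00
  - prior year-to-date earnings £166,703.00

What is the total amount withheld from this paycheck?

Territorial Income Tax: taxable = £5,920.00 − 1×£230.00 = £5,690.00
  £176.96 + 18.06% × (£5,690.00 − £1,600.00) = £176.96 + 18.06% × £4,090.00 = £915.61
Pension Levy: YTD £166,703.00 ≥ cap £156,740.00 → £0.00
Total: £915.61 + £0.00 = £915.61

£915.61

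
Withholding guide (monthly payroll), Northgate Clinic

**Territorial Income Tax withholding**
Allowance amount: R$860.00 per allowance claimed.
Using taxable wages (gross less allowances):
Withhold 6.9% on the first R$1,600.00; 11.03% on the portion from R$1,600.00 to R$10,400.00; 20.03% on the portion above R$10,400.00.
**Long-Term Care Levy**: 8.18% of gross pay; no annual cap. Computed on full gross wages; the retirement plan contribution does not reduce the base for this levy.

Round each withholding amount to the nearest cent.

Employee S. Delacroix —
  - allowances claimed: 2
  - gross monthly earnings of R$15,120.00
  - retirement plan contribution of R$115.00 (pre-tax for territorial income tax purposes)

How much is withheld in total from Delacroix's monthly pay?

Territorial Income Tax: taxable = R$15,120.00 − R$115.00 − 2×R$860.00 = R$13,285.00
  R$1,081.04 + 20.03% × (R$13,285.00 − R$10,400.00) = R$1,081.04 + 20.03% × R$2,885.00 = R$1,658.91
Long-Term Care Levy: 8.18% × R$15,120.00 = R$1,236.82
Total: R$1,658.91 + R$1,236.82 = R$2,895.73

R$2,895.73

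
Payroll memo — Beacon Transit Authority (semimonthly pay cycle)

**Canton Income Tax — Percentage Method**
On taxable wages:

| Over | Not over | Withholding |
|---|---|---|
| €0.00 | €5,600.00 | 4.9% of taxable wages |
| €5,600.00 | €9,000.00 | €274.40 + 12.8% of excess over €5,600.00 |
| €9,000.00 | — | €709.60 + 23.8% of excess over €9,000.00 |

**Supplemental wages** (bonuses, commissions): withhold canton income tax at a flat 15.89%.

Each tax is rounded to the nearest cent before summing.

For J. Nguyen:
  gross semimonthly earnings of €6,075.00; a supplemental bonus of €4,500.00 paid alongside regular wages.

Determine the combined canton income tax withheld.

€1,050.25

Canton Income Tax: taxable = €6,075.00
  €274.40 + 12.8% × (€6,075.00 − €5,600.00) = €274.40 + 12.8% × €475.00 = €335.20
Supplemental (15.89% flat on bonus): 15.89% × €4,500.00 = €715.05
Total canton income tax: €335.20 + €715.05 = €1,050.25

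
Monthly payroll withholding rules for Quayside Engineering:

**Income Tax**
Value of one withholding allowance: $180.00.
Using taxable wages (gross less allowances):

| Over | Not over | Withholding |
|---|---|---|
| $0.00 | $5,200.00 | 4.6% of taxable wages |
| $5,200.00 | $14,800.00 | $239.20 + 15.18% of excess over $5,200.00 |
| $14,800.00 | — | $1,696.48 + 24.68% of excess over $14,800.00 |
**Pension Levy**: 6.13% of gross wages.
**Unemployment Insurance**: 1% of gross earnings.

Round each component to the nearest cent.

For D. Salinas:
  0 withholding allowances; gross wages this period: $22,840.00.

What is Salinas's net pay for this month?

Income Tax: taxable = $22,840.00
  $1,696.48 + 24.68% × ($22,840.00 − $14,800.00) = $1,696.48 + 24.68% × $8,040.00 = $3,680.75
Pension Levy: 6.13% × $22,840.00 = $1,400.09
Unemployment Insurance: 1% × $22,840.00 = $228.40
Total withheld: $3,680.75 + $1,400.09 + $228.40 = $5,309.24
Net pay: $22,840.00 − $5,309.24 = $17,530.76

$17,530.76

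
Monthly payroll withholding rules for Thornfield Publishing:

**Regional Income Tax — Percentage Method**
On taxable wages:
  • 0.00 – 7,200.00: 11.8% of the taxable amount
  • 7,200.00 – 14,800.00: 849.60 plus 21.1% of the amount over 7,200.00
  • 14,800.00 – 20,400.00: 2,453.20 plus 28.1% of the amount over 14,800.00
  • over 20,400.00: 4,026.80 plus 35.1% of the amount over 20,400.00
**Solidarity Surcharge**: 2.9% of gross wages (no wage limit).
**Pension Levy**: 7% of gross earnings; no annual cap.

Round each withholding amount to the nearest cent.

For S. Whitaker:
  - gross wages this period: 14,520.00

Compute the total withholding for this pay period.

3,831.60

Regional Income Tax: taxable = 14,520.00
  849.60 + 21.1% × (14,520.00 − 7,200.00) = 849.60 + 21.1% × 7,320.00 = 2,394.12
Solidarity Surcharge: 2.9% × 14,520.00 = 421.08
Pension Levy: 7% × 14,520.00 = 1,016.40
Total: 2,394.12 + 421.08 + 1,016.40 = 3,831.60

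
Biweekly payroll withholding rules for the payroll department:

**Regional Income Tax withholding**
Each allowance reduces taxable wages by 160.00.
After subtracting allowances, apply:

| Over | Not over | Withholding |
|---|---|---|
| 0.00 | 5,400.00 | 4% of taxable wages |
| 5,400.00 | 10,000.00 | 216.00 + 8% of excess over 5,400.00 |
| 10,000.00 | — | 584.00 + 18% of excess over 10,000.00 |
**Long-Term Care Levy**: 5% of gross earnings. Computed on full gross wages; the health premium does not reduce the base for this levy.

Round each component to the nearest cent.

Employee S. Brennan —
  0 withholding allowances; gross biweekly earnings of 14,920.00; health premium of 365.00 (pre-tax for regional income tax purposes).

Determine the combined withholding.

2,149.90

Regional Income Tax: taxable = 14,920.00 − 365.00 = 14,555.00
  584.00 + 18% × (14,555.00 − 10,000.00) = 584.00 + 18% × 4,555.00 = 1,403.90
Long-Term Care Levy: 5% × 14,920.00 = 746.00
Total: 1,403.90 + 746.00 = 2,149.90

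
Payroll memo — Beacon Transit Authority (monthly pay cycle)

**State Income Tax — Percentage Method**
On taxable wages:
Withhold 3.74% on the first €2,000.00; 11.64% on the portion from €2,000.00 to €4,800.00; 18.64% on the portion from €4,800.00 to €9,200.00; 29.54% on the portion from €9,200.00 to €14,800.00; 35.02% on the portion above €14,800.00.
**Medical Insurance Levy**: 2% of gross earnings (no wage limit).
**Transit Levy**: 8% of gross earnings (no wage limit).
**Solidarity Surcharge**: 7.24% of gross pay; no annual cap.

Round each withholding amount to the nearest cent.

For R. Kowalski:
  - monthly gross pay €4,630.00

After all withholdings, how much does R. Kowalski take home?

State Income Tax: taxable = €4,630.00
  €74.80 + 11.64% × (€4,630.00 − €2,000.00) = €74.80 + 11.64% × €2,630.00 = €380.93
Medical Insurance Levy: 2% × €4,630.00 = €92.60
Transit Levy: 8% × €4,630.00 = €370.40
Solidarity Surcharge: 7.24% × €4,630.00 = €335.21
Total withheld: €380.93 + €92.60 + €370.40 + €335.21 = €1,179.14
Net pay: €4,630.00 − €1,179.14 = €3,450.86

€3,450.86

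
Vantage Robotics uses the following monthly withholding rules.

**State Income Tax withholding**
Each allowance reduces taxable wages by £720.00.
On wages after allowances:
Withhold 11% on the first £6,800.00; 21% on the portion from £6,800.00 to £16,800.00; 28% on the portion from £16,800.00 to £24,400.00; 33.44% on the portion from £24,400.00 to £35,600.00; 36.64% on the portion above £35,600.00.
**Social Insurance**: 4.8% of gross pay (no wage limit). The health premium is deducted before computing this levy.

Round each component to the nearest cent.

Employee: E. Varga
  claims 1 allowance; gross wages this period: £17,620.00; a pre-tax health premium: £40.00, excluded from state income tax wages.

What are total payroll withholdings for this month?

£3,708.64

State Income Tax: taxable = £17,620.00 − £40.00 − 1×£720.00 = £16,860.00
  £2,848.00 + 28% × (£16,860.00 − £16,800.00) = £2,848.00 + 28% × £60.00 = £2,864.80
Social Insurance: 4.8% × £17,580.00 = £843.84
Total: £2,864.80 + £843.84 = £3,708.64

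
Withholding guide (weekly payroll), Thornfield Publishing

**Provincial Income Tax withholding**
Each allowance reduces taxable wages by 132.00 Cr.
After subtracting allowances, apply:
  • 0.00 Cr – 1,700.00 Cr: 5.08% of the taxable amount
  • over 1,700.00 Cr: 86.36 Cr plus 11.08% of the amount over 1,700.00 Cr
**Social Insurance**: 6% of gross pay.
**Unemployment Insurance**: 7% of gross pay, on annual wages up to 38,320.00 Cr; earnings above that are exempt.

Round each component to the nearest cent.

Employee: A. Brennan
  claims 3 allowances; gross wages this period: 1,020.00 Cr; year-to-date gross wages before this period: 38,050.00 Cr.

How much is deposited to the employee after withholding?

908.20 Cr

Provincial Income Tax: taxable = 1,020.00 Cr − 3×132.00 Cr = 624.00 Cr
  5.08% × 624.00 Cr = 31.70 Cr
Social Insurance: 6% × 1,020.00 Cr = 61.20 Cr
Unemployment Insurance: cap 38,320.00 Cr − YTD 38,050.00 Cr = 270.00 Cr subject; 7% × 270.00 Cr = 18.90 Cr
Total withheld: 31.70 Cr + 61.20 Cr + 18.90 Cr = 111.80 Cr
Net pay: 1,020.00 Cr − 111.80 Cr = 908.20 Cr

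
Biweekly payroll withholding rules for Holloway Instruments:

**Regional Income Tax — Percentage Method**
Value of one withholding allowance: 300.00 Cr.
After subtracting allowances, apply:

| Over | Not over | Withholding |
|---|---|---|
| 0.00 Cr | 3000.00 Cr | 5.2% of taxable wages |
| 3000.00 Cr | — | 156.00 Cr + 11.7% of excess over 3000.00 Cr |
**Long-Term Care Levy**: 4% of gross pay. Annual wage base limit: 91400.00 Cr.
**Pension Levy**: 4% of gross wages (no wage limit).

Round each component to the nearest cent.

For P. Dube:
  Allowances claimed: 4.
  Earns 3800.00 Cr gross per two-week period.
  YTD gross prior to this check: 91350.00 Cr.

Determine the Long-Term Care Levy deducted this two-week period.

2.00 Cr

Long-Term Care Levy: cap 91400.00 Cr − YTD 91350.00 Cr = 50.00 Cr subject; 4% × 50.00 Cr = 2.00 Cr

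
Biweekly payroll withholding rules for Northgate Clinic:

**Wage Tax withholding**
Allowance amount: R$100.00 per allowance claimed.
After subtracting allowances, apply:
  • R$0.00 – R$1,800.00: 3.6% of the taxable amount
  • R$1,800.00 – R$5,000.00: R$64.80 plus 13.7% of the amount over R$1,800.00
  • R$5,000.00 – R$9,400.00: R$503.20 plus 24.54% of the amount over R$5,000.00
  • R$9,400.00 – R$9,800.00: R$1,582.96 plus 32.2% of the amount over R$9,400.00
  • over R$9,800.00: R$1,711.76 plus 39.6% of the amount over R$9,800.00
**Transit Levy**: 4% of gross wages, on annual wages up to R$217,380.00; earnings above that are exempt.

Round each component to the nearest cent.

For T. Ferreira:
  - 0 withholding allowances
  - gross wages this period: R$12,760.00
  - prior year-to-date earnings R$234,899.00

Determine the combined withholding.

R$2,883.92

Wage Tax: taxable = R$12,760.00
  R$1,711.76 + 39.6% × (R$12,760.00 − R$9,800.00) = R$1,711.76 + 39.6% × R$2,960.00 = R$2,883.92
Transit Levy: YTD R$234,899.00 ≥ cap R$217,380.00 → R$0.00
Total: R$2,883.92 + R$0.00 = R$2,883.92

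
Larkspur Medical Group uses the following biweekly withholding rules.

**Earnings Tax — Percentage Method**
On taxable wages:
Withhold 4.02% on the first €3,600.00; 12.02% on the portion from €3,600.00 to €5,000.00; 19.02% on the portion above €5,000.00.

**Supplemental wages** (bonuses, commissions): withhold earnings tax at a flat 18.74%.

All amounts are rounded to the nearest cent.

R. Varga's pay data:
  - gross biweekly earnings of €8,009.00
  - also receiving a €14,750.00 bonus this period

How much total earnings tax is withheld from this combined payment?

€3,649.46

Earnings Tax: taxable = €8,009.00
  €313.00 + 19.02% × (€8,009.00 − €5,000.00) = €313.00 + 19.02% × €3,009.00 = €885.31
Supplemental (18.74% flat on bonus): 18.74% × €14,750.00 = €2,764.15
Total earnings tax: €885.31 + €2,764.15 = €3,649.46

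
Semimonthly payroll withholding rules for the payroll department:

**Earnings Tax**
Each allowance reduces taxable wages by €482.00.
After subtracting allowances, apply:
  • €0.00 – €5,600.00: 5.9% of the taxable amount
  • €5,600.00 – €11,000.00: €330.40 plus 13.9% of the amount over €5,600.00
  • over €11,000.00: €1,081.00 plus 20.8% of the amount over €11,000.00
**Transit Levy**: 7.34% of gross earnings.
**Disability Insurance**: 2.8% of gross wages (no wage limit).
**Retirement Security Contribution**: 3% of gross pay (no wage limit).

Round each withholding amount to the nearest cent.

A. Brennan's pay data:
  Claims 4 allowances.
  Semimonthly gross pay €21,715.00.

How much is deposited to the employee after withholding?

€15,952.95

Earnings Tax: taxable = €21,715.00 − 4×€482.00 = €19,787.00
  €1,081.00 + 20.8% × (€19,787.00 − €11,000.00) = €1,081.00 + 20.8% × €8,787.00 = €2,908.70
Transit Levy: 7.34% × €21,715.00 = €1,593.88
Disability Insurance: 2.8% × €21,715.00 = €608.02
Retirement Security Contribution: 3% × €21,715.00 = €651.45
Total withheld: €2,908.70 + €1,593.88 + €608.02 + €651.45 = €5,762.05
Net pay: €21,715.00 − €5,762.05 = €15,952.95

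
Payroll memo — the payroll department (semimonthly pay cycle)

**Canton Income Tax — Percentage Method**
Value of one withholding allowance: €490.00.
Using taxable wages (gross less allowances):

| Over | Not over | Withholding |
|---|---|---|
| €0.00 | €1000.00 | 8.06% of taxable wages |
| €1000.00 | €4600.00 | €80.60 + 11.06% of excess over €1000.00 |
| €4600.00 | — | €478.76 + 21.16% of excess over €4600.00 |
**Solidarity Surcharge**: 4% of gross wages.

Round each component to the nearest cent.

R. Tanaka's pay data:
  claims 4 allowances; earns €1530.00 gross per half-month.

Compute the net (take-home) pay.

Canton Income Tax: taxable = €1530.00 − 4×€490.00 = €-430.00
  Taxable ≤ 0 → €0.00
Solidarity Surcharge: 4% × €1530.00 = €61.20
Total withheld: €0.00 + €61.20 = €61.20
Net pay: €1530.00 − €61.20 = €1468.80

€1468.80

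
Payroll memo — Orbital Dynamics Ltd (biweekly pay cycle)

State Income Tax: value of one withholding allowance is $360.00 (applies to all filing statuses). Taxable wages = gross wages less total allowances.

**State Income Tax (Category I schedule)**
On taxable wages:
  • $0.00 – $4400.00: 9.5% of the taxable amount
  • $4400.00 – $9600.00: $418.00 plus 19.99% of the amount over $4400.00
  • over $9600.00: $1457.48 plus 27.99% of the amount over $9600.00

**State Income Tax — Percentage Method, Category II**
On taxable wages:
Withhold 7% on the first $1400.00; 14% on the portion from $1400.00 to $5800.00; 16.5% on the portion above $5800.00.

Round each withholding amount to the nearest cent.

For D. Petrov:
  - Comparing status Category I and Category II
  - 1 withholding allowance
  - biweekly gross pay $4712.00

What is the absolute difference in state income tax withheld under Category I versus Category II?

State Income Tax (Category I): taxable = $4712.00 − 1×$360.00 = $4352.00
  9.5% × $4352.00 = $413.44
State Income Tax (Category II): taxable = $4712.00 − 1×$360.00 = $4352.00
  $98.00 + 14% × ($4352.00 − $1400.00) = $98.00 + 14% × $2952.00 = $511.28
Difference: |$413.44 − $511.28| = $97.84 (higher under Category II)

$97.84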